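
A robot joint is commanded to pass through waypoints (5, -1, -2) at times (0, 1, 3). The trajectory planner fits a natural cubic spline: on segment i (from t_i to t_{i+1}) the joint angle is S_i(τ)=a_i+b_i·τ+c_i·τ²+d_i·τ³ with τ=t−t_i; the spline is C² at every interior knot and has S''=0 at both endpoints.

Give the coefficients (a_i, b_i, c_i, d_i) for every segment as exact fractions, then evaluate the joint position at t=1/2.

Δ: Δ0=-6, Δ1=-1/2
row 1: diag=6, rhs=33; c'=1/3, d'=11/2
back: M1=11/2
M: M0=0, M1=11/2, M2=0
seg 0: a=5, c=M0/2=0, d=(M1−M0)/(6·1)=11/12, b=Δ0−h0·(2M0+M1)/6=-83/12
seg 1: a=-1, c=M1/2=11/4, d=(M2−M1)/(6·2)=-11/24, b=Δ1−h1·(2M1+M2)/6=-25/6
t_q=1/2 → seg 0, τ=1/2; S=5+-83/12·τ+0·τ²+11/12·τ³=53/32

  seg 0: a=5 b=-83/12 c=0 d=11/12
  seg 1: a=-1 b=-25/6 c=11/4 d=-11/24
S(1/2) = 53/32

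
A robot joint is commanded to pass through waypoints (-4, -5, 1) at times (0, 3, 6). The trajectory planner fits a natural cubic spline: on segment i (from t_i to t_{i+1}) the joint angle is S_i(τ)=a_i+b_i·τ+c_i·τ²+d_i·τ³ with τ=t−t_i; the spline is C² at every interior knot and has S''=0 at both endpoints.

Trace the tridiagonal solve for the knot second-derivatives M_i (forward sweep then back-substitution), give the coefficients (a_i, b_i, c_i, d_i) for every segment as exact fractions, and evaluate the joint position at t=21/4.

  seg 0: a=-4 b=-11/12 c=0 d=7/108
  seg 1: a=-5 b=5/6 c=7/12 d=-7/108
S(21/4) = -233/256

Δ: Δ0=-1/3, Δ1=2
row 1: diag=12, rhs=14; c'=1/4, d'=7/6
back: M1=7/6
M: M0=0, M1=7/6, M2=0
seg 0: a=-4, c=M0/2=0, d=(M1−M0)/(6·3)=7/108, b=Δ0−h0·(2M0+M1)/6=-11/12
seg 1: a=-5, c=M1/2=7/12, d=(M2−M1)/(6·3)=-7/108, b=Δ1−h1·(2M1+M2)/6=5/6
t_q=21/4 → seg 1, τ=9/4; S=-5+5/6·τ+7/12·τ²+-7/108·τ³=-233/256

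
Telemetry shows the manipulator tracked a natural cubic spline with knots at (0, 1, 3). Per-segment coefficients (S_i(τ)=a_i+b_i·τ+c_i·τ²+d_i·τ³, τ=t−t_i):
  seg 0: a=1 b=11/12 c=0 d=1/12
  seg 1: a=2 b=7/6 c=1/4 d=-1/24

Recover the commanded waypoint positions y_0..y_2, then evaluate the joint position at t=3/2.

y_0 = S_0(0) = a_0 = 1
y_1 = S_1(0) = a_1 = 2
y_2 = S_1(2) = 5
t_q=3/2 is in segment 1 (τ=1/2); S_1(τ)=169/64

y_0=1 y_1=2 y_2=5
S(3/2) = 169/64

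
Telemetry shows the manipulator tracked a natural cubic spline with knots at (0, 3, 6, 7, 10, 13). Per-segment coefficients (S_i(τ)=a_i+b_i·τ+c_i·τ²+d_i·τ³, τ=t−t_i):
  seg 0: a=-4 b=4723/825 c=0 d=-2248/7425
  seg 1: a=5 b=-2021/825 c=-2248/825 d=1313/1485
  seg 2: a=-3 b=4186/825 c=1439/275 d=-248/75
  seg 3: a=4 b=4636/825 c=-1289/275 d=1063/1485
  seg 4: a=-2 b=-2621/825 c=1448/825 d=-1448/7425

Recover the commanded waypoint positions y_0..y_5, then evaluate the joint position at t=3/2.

y_0=-4 y_1=5 y_2=-3 y_3=4 y_4=-2 y_5=-1
S(3/2) = 1961/550

y_0 = S_0(0) = a_0 = -4
y_1 = S_1(0) = a_1 = 5
y_2 = S_2(0) = a_2 = -3
y_3 = S_3(0) = a_3 = 4
y_4 = S_4(0) = a_4 = -2
y_5 = S_4(3) = -1
t_q=3/2 is in segment 0 (τ=3/2); S_0(τ)=1961/550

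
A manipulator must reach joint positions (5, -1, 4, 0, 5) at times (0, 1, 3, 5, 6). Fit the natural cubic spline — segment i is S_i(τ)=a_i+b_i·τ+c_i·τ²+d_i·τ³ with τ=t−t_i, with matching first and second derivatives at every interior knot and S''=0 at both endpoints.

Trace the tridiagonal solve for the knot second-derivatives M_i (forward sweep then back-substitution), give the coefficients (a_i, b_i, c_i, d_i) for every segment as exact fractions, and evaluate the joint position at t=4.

  seg 0: a=5 b=-79/10 c=0 d=19/10
  seg 1: a=-1 b=-11/5 c=57/10 d=-67/40
  seg 2: a=4 b=1/2 c=-87/20 d=31/20
  seg 3: a=0 b=17/10 c=99/20 d=-33/20
S(4) = 17/10

Δ: Δ0=-6, Δ1=5/2, Δ2=-2, Δ3=5
row 1: diag=6, rhs=51; c'=1/3, d'=17/2
row 2: denom=8−2·1/3=22/3; d'=(-27−2·17/2)/(22/3)=-6
row 3: denom=6−2·3/11=60/11; d'=(42−2·-6)/(60/11)=99/10
back: M3=99/10
back: M2=-6−3/11·99/10=-87/10
back: M1=17/2−1/3·-87/10=57/5
M: M0=0, M1=57/5, M2=-87/10, M3=99/10, M4=0
seg 0: a=5, c=M0/2=0, d=(M1−M0)/(6·1)=19/10, b=Δ0−h0·(2M0+M1)/6=-79/10
seg 1: a=-1, c=M1/2=57/10, d=(M2−M1)/(6·2)=-67/40, b=Δ1−h1·(2M1+M2)/6=-11/5
seg 2: a=4, c=M2/2=-87/20, d=(M3−M2)/(6·2)=31/20, b=Δ2−h2·(2M2+M3)/6=1/2
seg 3: a=0, c=M3/2=99/20, d=(M4−M3)/(6·1)=-33/20, b=Δ3−h3·(2M3+M4)/6=17/10
t_q=4 → seg 2, τ=1; S=4+1/2·τ+-87/20·τ²+31/20·τ³=17/10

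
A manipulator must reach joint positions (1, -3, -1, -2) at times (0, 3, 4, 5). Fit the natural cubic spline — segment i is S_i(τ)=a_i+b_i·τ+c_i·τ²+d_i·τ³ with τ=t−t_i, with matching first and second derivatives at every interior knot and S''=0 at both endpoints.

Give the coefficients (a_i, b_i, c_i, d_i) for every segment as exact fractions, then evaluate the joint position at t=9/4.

  seg 0: a=1 b=-271/93 c=0 d=49/279
  seg 1: a=-3 b=170/93 c=49/31 d=-131/93
  seg 2: a=-1 b=71/93 c=-82/31 d=82/93
S(9/4) = -7055/1984

Δ: Δ0=-4/3, Δ1=2, Δ2=-1
row 1: diag=8, rhs=20; c'=1/8, d'=5/2
row 2: denom=4−1·1/8=31/8; d'=(-18−1·5/2)/(31/8)=-164/31
back: M2=-164/31
back: M1=5/2−1/8·-164/31=98/31
M: M0=0, M1=98/31, M2=-164/31, M3=0
seg 0: a=1, c=M0/2=0, d=(M1−M0)/(6·3)=49/279, b=Δ0−h0·(2M0+M1)/6=-271/93
seg 1: a=-3, c=M1/2=49/31, d=(M2−M1)/(6·1)=-131/93, b=Δ1−h1·(2M1+M2)/6=170/93
seg 2: a=-1, c=M2/2=-82/31, d=(M3−M2)/(6·1)=82/93, b=Δ2−h2·(2M2+M3)/6=71/93
t_q=9/4 → seg 0, τ=9/4; S=1+-271/93·τ+0·τ²+49/279·τ³=-7055/1984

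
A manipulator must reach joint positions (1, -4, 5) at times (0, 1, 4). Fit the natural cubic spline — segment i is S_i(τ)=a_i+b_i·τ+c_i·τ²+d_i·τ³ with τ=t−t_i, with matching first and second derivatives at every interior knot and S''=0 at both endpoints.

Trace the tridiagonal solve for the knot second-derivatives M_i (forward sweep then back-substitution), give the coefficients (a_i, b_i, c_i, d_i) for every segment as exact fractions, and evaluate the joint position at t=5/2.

Δ: Δ0=-5, Δ1=3
row 1: diag=8, rhs=48; c'=3/8, d'=6
back: M1=6
M: M0=0, M1=6, M2=0
seg 0: a=1, c=M0/2=0, d=(M1−M0)/(6·1)=1, b=Δ0−h0·(2M0+M1)/6=-6
seg 1: a=-4, c=M1/2=3, d=(M2−M1)/(6·3)=-1/3, b=Δ1−h1·(2M1+M2)/6=-3
t_q=5/2 → seg 1, τ=3/2; S=-4+-3·τ+3·τ²+-1/3·τ³=-23/8

  seg 0: a=1 b=-6 c=0 d=1
  seg 1: a=-4 b=-3 c=3 d=-1/3
S(5/2) = -23/8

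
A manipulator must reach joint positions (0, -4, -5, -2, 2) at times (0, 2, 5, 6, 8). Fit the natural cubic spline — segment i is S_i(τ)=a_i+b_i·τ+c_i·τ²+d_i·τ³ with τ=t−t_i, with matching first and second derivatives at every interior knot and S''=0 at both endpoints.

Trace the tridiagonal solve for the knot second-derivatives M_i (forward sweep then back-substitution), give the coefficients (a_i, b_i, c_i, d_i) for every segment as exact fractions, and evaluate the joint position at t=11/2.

  seg 0: a=0 b=-647/312 c=0 d=23/1248
  seg 1: a=-4 b=-289/156 c=23/208 d=19/144
  seg 2: a=-5 b=1481/624 c=135/104 d=-419/624
  seg 3: a=-2 b=461/156 c=-149/208 d=149/1248
S(11/2) = -5945/1664

Δ: Δ0=-2, Δ1=-1/3, Δ2=3, Δ3=2
row 1: diag=10, rhs=10; c'=3/10, d'=1
row 2: denom=8−3·3/10=71/10; d'=(20−3·1)/(71/10)=170/71
row 3: denom=6−1·10/71=416/71; d'=(-6−1·170/71)/(416/71)=-149/104
back: M3=-149/104
back: M2=170/71−10/71·-149/104=135/52
back: M1=1−3/10·135/52=23/104
M: M0=0, M1=23/104, M2=135/52, M3=-149/104, M4=0
seg 0: a=0, c=M0/2=0, d=(M1−M0)/(6·2)=23/1248, b=Δ0−h0·(2M0+M1)/6=-647/312
seg 1: a=-4, c=M1/2=23/208, d=(M2−M1)/(6·3)=19/144, b=Δ1−h1·(2M1+M2)/6=-289/156
seg 2: a=-5, c=M2/2=135/104, d=(M3−M2)/(6·1)=-419/624, b=Δ2−h2·(2M2+M3)/6=1481/624
seg 3: a=-2, c=M3/2=-149/208, d=(M4−M3)/(6·2)=149/1248, b=Δ3−h3·(2M3+M4)/6=461/156
t_q=11/2 → seg 2, τ=1/2; S=-5+1481/624·τ+135/104·τ²+-419/624·τ³=-5945/1664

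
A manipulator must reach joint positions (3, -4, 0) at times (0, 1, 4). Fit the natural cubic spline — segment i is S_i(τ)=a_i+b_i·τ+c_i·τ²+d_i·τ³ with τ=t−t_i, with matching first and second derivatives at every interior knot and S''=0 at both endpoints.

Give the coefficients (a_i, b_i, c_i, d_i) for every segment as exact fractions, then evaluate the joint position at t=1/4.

Δ: Δ0=-7, Δ1=4/3
row 1: diag=8, rhs=50; c'=3/8, d'=25/4
back: M1=25/4
M: M0=0, M1=25/4, M2=0
seg 0: a=3, c=M0/2=0, d=(M1−M0)/(6·1)=25/24, b=Δ0−h0·(2M0+M1)/6=-193/24
seg 1: a=-4, c=M1/2=25/8, d=(M2−M1)/(6·3)=-25/72, b=Δ1−h1·(2M1+M2)/6=-59/12
t_q=1/4 → seg 0, τ=1/4; S=3+-193/24·τ+0·τ²+25/24·τ³=515/512

  seg 0: a=3 b=-193/24 c=0 d=25/24
  seg 1: a=-4 b=-59/12 c=25/8 d=-25/72
S(1/4) = 515/512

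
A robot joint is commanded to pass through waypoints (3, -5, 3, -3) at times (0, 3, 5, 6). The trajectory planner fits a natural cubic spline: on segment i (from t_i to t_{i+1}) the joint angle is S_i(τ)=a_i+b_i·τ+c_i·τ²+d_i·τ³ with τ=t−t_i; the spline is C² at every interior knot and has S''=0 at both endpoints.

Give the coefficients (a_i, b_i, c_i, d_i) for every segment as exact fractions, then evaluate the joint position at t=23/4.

Δ: Δ0=-8/3, Δ1=4, Δ2=-6
row 1: diag=10, rhs=40; c'=1/5, d'=4
row 2: denom=6−2·1/5=28/5; d'=(-60−2·4)/(28/5)=-85/7
back: M2=-85/7
back: M1=4−1/5·-85/7=45/7
M: M0=0, M1=45/7, M2=-85/7, M3=0
seg 0: a=3, c=M0/2=0, d=(M1−M0)/(6·3)=5/14, b=Δ0−h0·(2M0+M1)/6=-247/42
seg 1: a=-5, c=M1/2=45/14, d=(M2−M1)/(6·2)=-65/42, b=Δ1−h1·(2M1+M2)/6=79/21
seg 2: a=3, c=M2/2=-85/14, d=(M3−M2)/(6·1)=85/42, b=Δ2−h2·(2M2+M3)/6=-41/21
t_q=23/4 → seg 2, τ=3/4; S=3+-41/21·τ+-85/14·τ²+85/42·τ³=-919/896

  seg 0: a=3 b=-247/42 c=0 d=5/14
  seg 1: a=-5 b=79/21 c=45/14 d=-65/42
  seg 2: a=3 b=-41/21 c=-85/14 d=85/42
S(23/4) = -919/896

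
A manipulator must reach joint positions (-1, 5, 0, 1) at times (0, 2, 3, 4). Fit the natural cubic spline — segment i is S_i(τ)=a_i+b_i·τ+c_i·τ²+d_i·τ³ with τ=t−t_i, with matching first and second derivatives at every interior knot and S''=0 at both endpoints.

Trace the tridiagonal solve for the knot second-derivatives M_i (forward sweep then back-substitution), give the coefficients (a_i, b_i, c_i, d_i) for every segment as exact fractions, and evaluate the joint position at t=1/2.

  seg 0: a=-1 b=145/23 c=0 d=-19/23
  seg 1: a=5 b=-83/23 c=-114/23 d=82/23
  seg 2: a=0 b=-65/23 c=132/23 d=-44/23
S(1/2) = 377/184

Δ: Δ0=3, Δ1=-5, Δ2=1
row 1: diag=6, rhs=-48; c'=1/6, d'=-8
row 2: denom=4−1·1/6=23/6; d'=(36−1·-8)/(23/6)=264/23
back: M2=264/23
back: M1=-8−1/6·264/23=-228/23
M: M0=0, M1=-228/23, M2=264/23, M3=0
seg 0: a=-1, c=M0/2=0, d=(M1−M0)/(6·2)=-19/23, b=Δ0−h0·(2M0+M1)/6=145/23
seg 1: a=5, c=M1/2=-114/23, d=(M2−M1)/(6·1)=82/23, b=Δ1−h1·(2M1+M2)/6=-83/23
seg 2: a=0, c=M2/2=132/23, d=(M3−M2)/(6·1)=-44/23, b=Δ2−h2·(2M2+M3)/6=-65/23
t_q=1/2 → seg 0, τ=1/2; S=-1+145/23·τ+0·τ²+-19/23·τ³=377/184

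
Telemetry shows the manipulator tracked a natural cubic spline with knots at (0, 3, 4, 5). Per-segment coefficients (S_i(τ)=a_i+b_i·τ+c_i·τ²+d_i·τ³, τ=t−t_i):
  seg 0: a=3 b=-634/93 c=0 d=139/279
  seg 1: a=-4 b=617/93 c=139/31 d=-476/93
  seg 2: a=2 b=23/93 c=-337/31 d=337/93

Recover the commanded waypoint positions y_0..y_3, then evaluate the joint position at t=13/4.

y_0=3 y_1=-4 y_2=2 y_3=-5
S(13/4) = -531/248

y_0 = S_0(0) = a_0 = 3
y_1 = S_1(0) = a_1 = -4
y_2 = S_2(0) = a_2 = 2
y_3 = S_2(1) = -5
t_q=13/4 is in segment 1 (τ=1/4); S_1(τ)=-531/248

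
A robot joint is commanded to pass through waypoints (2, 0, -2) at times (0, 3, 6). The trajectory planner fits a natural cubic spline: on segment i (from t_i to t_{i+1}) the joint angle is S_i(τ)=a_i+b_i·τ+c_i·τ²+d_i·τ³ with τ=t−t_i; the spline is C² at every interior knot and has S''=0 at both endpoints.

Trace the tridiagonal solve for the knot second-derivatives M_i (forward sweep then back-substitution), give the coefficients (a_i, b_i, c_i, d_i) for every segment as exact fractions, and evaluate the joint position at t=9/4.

  seg 0: a=2 b=-2/3 c=0 d=0
  seg 1: a=0 b=-2/3 c=0 d=0
S(9/4) = 1/2

Δ: Δ0=-2/3, Δ1=-2/3
row 1: diag=12, rhs=0; c'=1/4, d'=0
back: M1=0
M: M0=0, M1=0, M2=0
seg 0: a=2, c=M0/2=0, d=(M1−M0)/(6·3)=0, b=Δ0−h0·(2M0+M1)/6=-2/3
seg 1: a=0, c=M1/2=0, d=(M2−M1)/(6·3)=0, b=Δ1−h1·(2M1+M2)/6=-2/3
t_q=9/4 → seg 0, τ=9/4; S=2+-2/3·τ+0·τ²+0·τ³=1/2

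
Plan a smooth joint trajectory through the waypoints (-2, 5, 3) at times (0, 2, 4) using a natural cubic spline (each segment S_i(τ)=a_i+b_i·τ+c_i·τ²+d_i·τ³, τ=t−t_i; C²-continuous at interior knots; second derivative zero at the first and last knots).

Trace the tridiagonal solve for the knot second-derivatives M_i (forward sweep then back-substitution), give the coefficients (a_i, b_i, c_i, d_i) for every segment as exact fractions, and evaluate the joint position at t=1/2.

  seg 0: a=-2 b=37/8 c=0 d=-9/32
  seg 1: a=5 b=5/4 c=-27/16 d=9/32
S(1/2) = 71/256

Δ: Δ0=7/2, Δ1=-1
row 1: diag=8, rhs=-27; c'=1/4, d'=-27/8
back: M1=-27/8
M: M0=0, M1=-27/8, M2=0
seg 0: a=-2, c=M0/2=0, d=(M1−M0)/(6·2)=-9/32, b=Δ0−h0·(2M0+M1)/6=37/8
seg 1: a=5, c=M1/2=-27/16, d=(M2−M1)/(6·2)=9/32, b=Δ1−h1·(2M1+M2)/6=5/4
t_q=1/2 → seg 0, τ=1/2; S=-2+37/8·τ+0·τ²+-9/32·τ³=71/256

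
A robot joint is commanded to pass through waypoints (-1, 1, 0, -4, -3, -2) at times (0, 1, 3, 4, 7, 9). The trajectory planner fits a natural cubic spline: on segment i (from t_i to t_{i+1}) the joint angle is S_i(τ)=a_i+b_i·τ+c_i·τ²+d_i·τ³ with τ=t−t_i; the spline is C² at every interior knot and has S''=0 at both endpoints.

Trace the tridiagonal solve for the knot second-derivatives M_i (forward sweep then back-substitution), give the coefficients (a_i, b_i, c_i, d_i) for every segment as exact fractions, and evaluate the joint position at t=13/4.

Δ: Δ0=2, Δ1=-1/2, Δ2=-4, Δ3=1/3, Δ4=1/2
row 1: diag=6, rhs=-15; c'=1/3, d'=-5/2
row 2: denom=6−2·1/3=16/3; d'=(-21−2·-5/2)/(16/3)=-3
row 3: denom=8−1·3/16=125/16; d'=(26−1·-3)/(125/16)=464/125
row 4: denom=10−3·48/125=1106/125; d'=(1−3·464/125)/(1106/125)=-181/158
back: M4=-181/158
back: M3=464/125−48/125·-181/158=328/79
back: M2=-3−3/16·328/79=-597/158
back: M1=-5/2−1/3·-597/158=-98/79
M: M0=0, M1=-98/79, M2=-597/158, M3=328/79, M4=-181/158, M5=0
seg 0: a=-1, c=M0/2=0, d=(M1−M0)/(6·1)=-49/237, b=Δ0−h0·(2M0+M1)/6=523/237
seg 1: a=1, c=M1/2=-49/79, d=(M2−M1)/(6·2)=-401/1896, b=Δ1−h1·(2M1+M2)/6=376/237
seg 2: a=0, c=M2/2=-597/316, d=(M3−M2)/(6·1)=1253/948, b=Δ2−h2·(2M2+M3)/6=-1627/474
seg 3: a=-4, c=M3/2=164/79, d=(M4−M3)/(6·3)=-93/316, b=Δ3−h3·(2M3+M4)/6=-3077/948
seg 4: a=-3, c=M4/2=-181/316, d=(M5−M4)/(6·2)=181/1896, b=Δ4−h4·(2M4+M5)/6=599/474
t_q=13/4 → seg 2, τ=1/4; S=0+-1627/474·τ+-597/316·τ²+1253/948·τ³=-19325/20224

  seg 0: a=-1 b=523/237 c=0 d=-49/237
  seg 1: a=1 b=376/237 c=-49/79 d=-401/1896
  seg 2: a=0 b=-1627/474 c=-597/316 d=1253/948
  seg 3: a=-4 b=-3077/948 c=164/79 d=-93/316
  seg 4: a=-3 b=599/474 c=-181/316 d=181/1896
S(13/4) = -19325/20224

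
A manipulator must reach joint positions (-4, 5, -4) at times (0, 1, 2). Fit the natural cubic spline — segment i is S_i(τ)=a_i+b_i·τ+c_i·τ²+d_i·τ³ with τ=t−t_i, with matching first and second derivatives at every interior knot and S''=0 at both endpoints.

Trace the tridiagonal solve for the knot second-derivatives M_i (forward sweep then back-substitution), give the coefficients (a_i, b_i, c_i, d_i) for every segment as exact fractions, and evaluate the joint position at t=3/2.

  seg 0: a=-4 b=27/2 c=0 d=-9/2
  seg 1: a=5 b=0 c=-27/2 d=9/2
S(3/2) = 35/16

Δ: Δ0=9, Δ1=-9
row 1: diag=4, rhs=-108; c'=1/4, d'=-27
back: M1=-27
M: M0=0, M1=-27, M2=0
seg 0: a=-4, c=M0/2=0, d=(M1−M0)/(6·1)=-9/2, b=Δ0−h0·(2M0+M1)/6=27/2
seg 1: a=5, c=M1/2=-27/2, d=(M2−M1)/(6·1)=9/2, b=Δ1−h1·(2M1+M2)/6=0
t_q=3/2 → seg 1, τ=1/2; S=5+0·τ+-27/2·τ²+9/2·τ³=35/16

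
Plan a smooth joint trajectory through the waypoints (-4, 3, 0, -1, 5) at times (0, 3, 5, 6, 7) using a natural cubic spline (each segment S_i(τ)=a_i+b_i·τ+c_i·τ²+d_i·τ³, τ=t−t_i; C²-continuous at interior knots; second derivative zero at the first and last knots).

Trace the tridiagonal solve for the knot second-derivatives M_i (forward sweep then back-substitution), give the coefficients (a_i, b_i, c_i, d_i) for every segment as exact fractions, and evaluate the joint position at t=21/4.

  seg 0: a=-4 b=4403/1284 c=0 d=-469/3852
  seg 1: a=3 b=91/642 c=-469/428 d=353/2568
  seg 2: a=0 b=-832/321 c=-29/107 d=598/321
  seg 3: a=-1 b=788/321 c=569/107 d=-569/321
S(21/4) = -2177/3424

Δ: Δ0=7/3, Δ1=-3/2, Δ2=-1, Δ3=6
row 1: diag=10, rhs=-23; c'=1/5, d'=-23/10
row 2: denom=6−2·1/5=28/5; d'=(3−2·-23/10)/(28/5)=19/14
row 3: denom=4−1·5/28=107/28; d'=(42−1·19/14)/(107/28)=1138/107
back: M3=1138/107
back: M2=19/14−5/28·1138/107=-58/107
back: M1=-23/10−1/5·-58/107=-469/214
M: M0=0, M1=-469/214, M2=-58/107, M3=1138/107, M4=0
seg 0: a=-4, c=M0/2=0, d=(M1−M0)/(6·3)=-469/3852, b=Δ0−h0·(2M0+M1)/6=4403/1284
seg 1: a=3, c=M1/2=-469/428, d=(M2−M1)/(6·2)=353/2568, b=Δ1−h1·(2M1+M2)/6=91/642
seg 2: a=0, c=M2/2=-29/107, d=(M3−M2)/(6·1)=598/321, b=Δ2−h2·(2M2+M3)/6=-832/321
seg 3: a=-1, c=M3/2=569/107, d=(M4−M3)/(6·1)=-569/321, b=Δ3−h3·(2M3+M4)/6=788/321
t_q=21/4 → seg 2, τ=1/4; S=0+-832/321·τ+-29/107·τ²+598/321·τ³=-2177/3424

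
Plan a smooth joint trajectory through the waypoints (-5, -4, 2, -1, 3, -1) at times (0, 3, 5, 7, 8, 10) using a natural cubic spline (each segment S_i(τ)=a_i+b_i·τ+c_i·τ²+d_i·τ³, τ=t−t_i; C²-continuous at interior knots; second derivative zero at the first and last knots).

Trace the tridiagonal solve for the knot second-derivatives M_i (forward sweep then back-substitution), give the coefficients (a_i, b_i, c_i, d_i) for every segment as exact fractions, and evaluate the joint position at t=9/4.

  seg 0: a=-5 b=-7963/7260 c=0 d=3461/21780
  seg 1: a=-4 b=11593/3630 c=3461/2420 d=-5543/7260
  seg 2: a=2 b=-899/3630 c=-1525/484 d=18329/14520
  seg 3: a=-1 b=379/165 c=2676/605 d=-4937/1815
  seg 4: a=3 b=5414/1815 c=-2261/605 d=2261/3630
S(9/4) = -876283/154880

Δ: Δ0=1/3, Δ1=3, Δ2=-3/2, Δ3=4, Δ4=-2
row 1: diag=10, rhs=16; c'=1/5, d'=8/5
row 2: denom=8−2·1/5=38/5; d'=(-27−2·8/5)/(38/5)=-151/38
row 3: denom=6−2·5/19=104/19; d'=(33−2·-151/38)/(104/19)=389/52
row 4: denom=6−1·19/104=605/104; d'=(-36−1·389/52)/(605/104)=-4522/605
back: M4=-4522/605
back: M3=389/52−19/104·-4522/605=5352/605
back: M2=-151/38−5/19·5352/605=-1525/242
back: M1=8/5−1/5·-1525/242=3461/1210
M: M0=0, M1=3461/1210, M2=-1525/242, M3=5352/605, M4=-4522/605, M5=0
seg 0: a=-5, c=M0/2=0, d=(M1−M0)/(6·3)=3461/21780, b=Δ0−h0·(2M0+M1)/6=-7963/7260
seg 1: a=-4, c=M1/2=3461/2420, d=(M2−M1)/(6·2)=-5543/7260, b=Δ1−h1·(2M1+M2)/6=11593/3630
seg 2: a=2, c=M2/2=-1525/484, d=(M3−M2)/(6·2)=18329/14520, b=Δ2−h2·(2M2+M3)/6=-899/3630
seg 3: a=-1, c=M3/2=2676/605, d=(M4−M3)/(6·1)=-4937/1815, b=Δ3−h3·(2M3+M4)/6=379/165
seg 4: a=3, c=M4/2=-2261/605, d=(M5−M4)/(6·2)=2261/3630, b=Δ4−h4·(2M4+M5)/6=5414/1815
t_q=9/4 → seg 0, τ=9/4; S=-5+-7963/7260·τ+0·τ²+3461/21780·τ³=-876283/154880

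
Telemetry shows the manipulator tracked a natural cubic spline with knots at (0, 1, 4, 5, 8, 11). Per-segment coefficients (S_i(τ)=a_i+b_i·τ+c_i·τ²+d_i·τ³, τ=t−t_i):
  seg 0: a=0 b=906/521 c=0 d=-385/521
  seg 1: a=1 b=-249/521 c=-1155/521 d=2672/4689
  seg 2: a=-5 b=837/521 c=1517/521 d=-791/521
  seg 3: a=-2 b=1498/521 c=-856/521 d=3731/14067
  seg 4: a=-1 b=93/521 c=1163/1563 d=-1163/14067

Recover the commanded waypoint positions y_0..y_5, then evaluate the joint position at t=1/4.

y_0 = S_0(0) = a_0 = 0
y_1 = S_1(0) = a_1 = 1
y_2 = S_2(0) = a_2 = -5
y_3 = S_3(0) = a_3 = -2
y_4 = S_4(0) = a_4 = -1
y_5 = S_4(3) = 4
t_q=1/4 is in segment 0 (τ=1/4); S_0(τ)=14111/33344

y_0=0 y_1=1 y_2=-5 y_3=-2 y_4=-1 y_5=4
S(1/4) = 14111/33344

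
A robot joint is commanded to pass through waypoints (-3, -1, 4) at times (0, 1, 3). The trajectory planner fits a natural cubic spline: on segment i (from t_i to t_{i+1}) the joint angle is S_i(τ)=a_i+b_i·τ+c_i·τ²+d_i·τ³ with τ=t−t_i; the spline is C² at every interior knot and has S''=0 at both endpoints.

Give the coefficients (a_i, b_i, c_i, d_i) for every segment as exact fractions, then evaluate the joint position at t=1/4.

  seg 0: a=-3 b=23/12 c=0 d=1/12
  seg 1: a=-1 b=13/6 c=1/4 d=-1/24
S(1/4) = -645/256

Δ: Δ0=2, Δ1=5/2
row 1: diag=6, rhs=3; c'=1/3, d'=1/2
back: M1=1/2
M: M0=0, M1=1/2, M2=0
seg 0: a=-3, c=M0/2=0, d=(M1−M0)/(6·1)=1/12, b=Δ0−h0·(2M0+M1)/6=23/12
seg 1: a=-1, c=M1/2=1/4, d=(M2−M1)/(6·2)=-1/24, b=Δ1−h1·(2M1+M2)/6=13/6
t_q=1/4 → seg 0, τ=1/4; S=-3+23/12·τ+0·τ²+1/12·τ³=-645/256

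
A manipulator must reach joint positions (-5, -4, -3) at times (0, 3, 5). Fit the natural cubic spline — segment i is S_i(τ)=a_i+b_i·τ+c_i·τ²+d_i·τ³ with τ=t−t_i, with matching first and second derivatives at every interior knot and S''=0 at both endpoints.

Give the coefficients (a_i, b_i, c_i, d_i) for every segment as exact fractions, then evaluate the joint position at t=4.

Δ: Δ0=1/3, Δ1=1/2
row 1: diag=10, rhs=1; c'=1/5, d'=1/10
back: M1=1/10
M: M0=0, M1=1/10, M2=0
seg 0: a=-5, c=M0/2=0, d=(M1−M0)/(6·3)=1/180, b=Δ0−h0·(2M0+M1)/6=17/60
seg 1: a=-4, c=M1/2=1/20, d=(M2−M1)/(6·2)=-1/120, b=Δ1−h1·(2M1+M2)/6=13/30
t_q=4 → seg 1, τ=1; S=-4+13/30·τ+1/20·τ²+-1/120·τ³=-141/40

  seg 0: a=-5 b=17/60 c=0 d=1/180
  seg 1: a=-4 b=13/30 c=1/20 d=-1/120
S(4) = -141/40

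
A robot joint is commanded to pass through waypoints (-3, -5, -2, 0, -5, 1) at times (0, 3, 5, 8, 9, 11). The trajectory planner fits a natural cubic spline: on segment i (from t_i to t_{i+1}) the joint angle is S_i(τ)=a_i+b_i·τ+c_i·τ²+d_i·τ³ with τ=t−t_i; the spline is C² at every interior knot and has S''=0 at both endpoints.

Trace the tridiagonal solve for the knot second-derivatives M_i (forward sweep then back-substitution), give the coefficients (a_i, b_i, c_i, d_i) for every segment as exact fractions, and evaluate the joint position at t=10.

Δ: Δ0=-2/3, Δ1=3/2, Δ2=2/3, Δ3=-5, Δ4=3
row 1: diag=10, rhs=13; c'=1/5, d'=13/10
row 2: denom=10−2·1/5=48/5; d'=(-5−2·13/10)/(48/5)=-19/24
row 3: denom=8−3·5/16=113/16; d'=(-34−3·-19/24)/(113/16)=-506/113
row 4: denom=6−1·16/113=662/113; d'=(48−1·-506/113)/(662/113)=2965/331
back: M4=2965/331
back: M3=-506/113−16/113·2965/331=-1902/331
back: M2=-19/24−5/16·-1902/331=997/993
back: M1=13/10−1/5·997/993=2183/1986
M: M0=0, M1=2183/1986, M2=997/993, M3=-1902/331, M4=2965/331, M5=0
seg 0: a=-3, c=M0/2=0, d=(M1−M0)/(6·3)=2183/35748, b=Δ0−h0·(2M0+M1)/6=-4831/3972
seg 1: a=-5, c=M1/2=2183/3972, d=(M2−M1)/(6·2)=-21/2648, b=Δ1−h1·(2M1+M2)/6=859/1986
seg 2: a=-2, c=M2/2=997/1986, d=(M3−M2)/(6·3)=-6703/17874, b=Δ2−h2·(2M2+M3)/6=2518/993
seg 3: a=0, c=M3/2=-951/331, d=(M4−M3)/(6·1)=4867/1986, b=Δ3−h3·(2M3+M4)/6=-9091/1986
seg 4: a=-5, c=M4/2=2965/662, d=(M5−M4)/(6·2)=-2965/3972, b=Δ4−h4·(2M4+M5)/6=-2951/993
t_q=10 → seg 4, τ=1; S=-5+-2951/993·τ+2965/662·τ²+-2965/3972·τ³=-5613/1324

  seg 0: a=-3 b=-4831/3972 c=0 d=2183/35748
  seg 1: a=-5 b=859/1986 c=2183/3972 d=-21/2648
  seg 2: a=-2 b=2518/993 c=997/1986 d=-6703/17874
  seg 3: a=0 b=-9091/1986 c=-951/331 d=4867/1986
  seg 4: a=-5 b=-2951/993 c=2965/662 d=-2965/3972
S(10) = -5613/1324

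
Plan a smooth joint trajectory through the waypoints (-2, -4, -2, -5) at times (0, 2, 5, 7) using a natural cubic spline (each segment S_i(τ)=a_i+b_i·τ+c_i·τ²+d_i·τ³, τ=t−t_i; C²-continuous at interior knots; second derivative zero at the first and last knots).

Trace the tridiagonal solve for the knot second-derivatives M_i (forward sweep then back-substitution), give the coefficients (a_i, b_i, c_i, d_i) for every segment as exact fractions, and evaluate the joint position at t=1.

Δ: Δ0=-1, Δ1=2/3, Δ2=-3/2
row 1: diag=10, rhs=10; c'=3/10, d'=1
row 2: denom=10−3·3/10=91/10; d'=(-13−3·1)/(91/10)=-160/91
back: M2=-160/91
back: M1=1−3/10·-160/91=139/91
M: M0=0, M1=139/91, M2=-160/91, M3=0
seg 0: a=-2, c=M0/2=0, d=(M1−M0)/(6·2)=139/1092, b=Δ0−h0·(2M0+M1)/6=-412/273
seg 1: a=-4, c=M1/2=139/182, d=(M2−M1)/(6·3)=-23/126, b=Δ1−h1·(2M1+M2)/6=5/273
seg 2: a=-2, c=M2/2=-80/91, d=(M3−M2)/(6·2)=40/273, b=Δ2−h2·(2M2+M3)/6=-179/546
t_q=1 → seg 0, τ=1; S=-2+-412/273·τ+0·τ²+139/1092·τ³=-1231/364

  seg 0: a=-2 b=-412/273 c=0 d=139/1092
  seg 1: a=-4 b=5/273 c=139/182 d=-23/126
  seg 2: a=-2 b=-179/546 c=-80/91 d=40/273
S(1) = -1231/364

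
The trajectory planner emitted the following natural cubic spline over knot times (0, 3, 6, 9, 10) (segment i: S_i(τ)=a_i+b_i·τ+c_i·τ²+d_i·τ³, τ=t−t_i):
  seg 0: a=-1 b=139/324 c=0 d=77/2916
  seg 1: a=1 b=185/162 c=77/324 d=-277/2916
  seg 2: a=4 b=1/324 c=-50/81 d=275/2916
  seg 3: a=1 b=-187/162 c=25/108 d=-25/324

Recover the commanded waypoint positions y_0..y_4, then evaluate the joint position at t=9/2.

y_0 = S_0(0) = a_0 = -1
y_1 = S_1(0) = a_1 = 1
y_2 = S_2(0) = a_2 = 4
y_3 = S_3(0) = a_3 = 1
y_4 = S_3(1) = 0
t_q=9/2 is in segment 1 (τ=3/2); S_1(τ)=281/96

y_0=-1 y_1=1 y_2=4 y_3=1 y_4=0
S(9/2) = 281/96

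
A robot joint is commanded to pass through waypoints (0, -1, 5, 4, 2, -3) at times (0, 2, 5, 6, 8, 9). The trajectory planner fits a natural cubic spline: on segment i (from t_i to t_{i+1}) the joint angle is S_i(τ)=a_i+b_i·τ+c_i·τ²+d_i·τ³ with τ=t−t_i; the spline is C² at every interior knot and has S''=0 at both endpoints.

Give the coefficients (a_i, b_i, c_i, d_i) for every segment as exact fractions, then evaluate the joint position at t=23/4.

  seg 0: a=0 b=-745/553 c=0 d=937/4424
  seg 1: a=-1 b=1321/1106 c=2811/2212 d=-739/2212
  seg 2: a=5 b=-445/2212 c=-960/553 d=2073/2212
  seg 3: a=4 b=-953/1106 c=2379/2212 d=-633/1106
  seg 4: a=2 b=-3791/1106 c=-5217/2212 d=1739/2212
S(23/4) = 604211/141568

Δ: Δ0=-1/2, Δ1=2, Δ2=-1, Δ3=-1, Δ4=-5
row 1: diag=10, rhs=15; c'=3/10, d'=3/2
row 2: denom=8−3·3/10=71/10; d'=(-18−3·3/2)/(71/10)=-225/71
row 3: denom=6−1·10/71=416/71; d'=(0−1·-225/71)/(416/71)=225/416
row 4: denom=6−2·71/208=553/104; d'=(-24−2·225/416)/(553/104)=-5217/1106
back: M4=-5217/1106
back: M3=225/416−71/208·-5217/1106=2379/1106
back: M2=-225/71−10/71·2379/1106=-1920/553
back: M1=3/2−3/10·-1920/553=2811/1106
M: M0=0, M1=2811/1106, M2=-1920/553, M3=2379/1106, M4=-5217/1106, M5=0
seg 0: a=0, c=M0/2=0, d=(M1−M0)/(6·2)=937/4424, b=Δ0−h0·(2M0+M1)/6=-745/553
seg 1: a=-1, c=M1/2=2811/2212, d=(M2−M1)/(6·3)=-739/2212, b=Δ1−h1·(2M1+M2)/6=1321/1106
seg 2: a=5, c=M2/2=-960/553, d=(M3−M2)/(6·1)=2073/2212, b=Δ2−h2·(2M2+M3)/6=-445/2212
seg 3: a=4, c=M3/2=2379/2212, d=(M4−M3)/(6·2)=-633/1106, b=Δ3−h3·(2M3+M4)/6=-953/1106
seg 4: a=2, c=M4/2=-5217/2212, d=(M5−M4)/(6·1)=1739/2212, b=Δ4−h4·(2M4+M5)/6=-3791/1106
t_q=23/4 → seg 2, τ=3/4; S=5+-445/2212·τ+-960/553·τ²+2073/2212·τ³=604211/141568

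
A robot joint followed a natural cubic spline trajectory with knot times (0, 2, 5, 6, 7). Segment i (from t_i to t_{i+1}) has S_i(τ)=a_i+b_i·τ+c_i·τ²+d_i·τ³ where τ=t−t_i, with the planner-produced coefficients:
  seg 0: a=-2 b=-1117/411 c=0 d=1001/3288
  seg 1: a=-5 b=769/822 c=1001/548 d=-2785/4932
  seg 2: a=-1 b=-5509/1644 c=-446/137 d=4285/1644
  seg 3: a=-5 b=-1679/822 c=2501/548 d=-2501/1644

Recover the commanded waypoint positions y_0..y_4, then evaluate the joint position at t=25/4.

y_0 = S_0(0) = a_0 = -2
y_1 = S_1(0) = a_1 = -5
y_2 = S_2(0) = a_2 = -1
y_3 = S_3(0) = a_3 = -5
y_4 = S_3(1) = -4
t_q=25/4 is in segment 3 (τ=1/4); S_3(τ)=-184099/35072

y_0=-2 y_1=-5 y_2=-1 y_3=-5 y_4=-4
S(25/4) = -184099/35072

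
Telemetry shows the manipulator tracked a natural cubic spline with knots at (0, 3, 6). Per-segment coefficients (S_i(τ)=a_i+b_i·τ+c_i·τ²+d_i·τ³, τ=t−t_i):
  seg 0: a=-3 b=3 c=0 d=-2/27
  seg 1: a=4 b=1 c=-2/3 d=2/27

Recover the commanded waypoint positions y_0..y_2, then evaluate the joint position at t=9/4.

y_0=-3 y_1=4 y_2=3
S(9/4) = 93/32

y_0 = S_0(0) = a_0 = -3
y_1 = S_1(0) = a_1 = 4
y_2 = S_1(3) = 3
t_q=9/4 is in segment 0 (τ=9/4); S_0(τ)=93/32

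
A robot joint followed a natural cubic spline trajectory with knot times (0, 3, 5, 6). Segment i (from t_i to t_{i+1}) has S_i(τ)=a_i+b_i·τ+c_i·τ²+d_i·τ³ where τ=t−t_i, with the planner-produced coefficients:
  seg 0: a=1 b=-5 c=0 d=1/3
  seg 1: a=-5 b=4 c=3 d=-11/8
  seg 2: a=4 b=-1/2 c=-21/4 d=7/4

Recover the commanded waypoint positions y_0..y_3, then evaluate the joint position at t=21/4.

y_0 = S_0(0) = a_0 = 1
y_1 = S_1(0) = a_1 = -5
y_2 = S_2(0) = a_2 = 4
y_3 = S_2(1) = 0
t_q=21/4 is in segment 2 (τ=1/4); S_2(τ)=915/256

y_0=1 y_1=-5 y_2=4 y_3=0
S(21/4) = 915/256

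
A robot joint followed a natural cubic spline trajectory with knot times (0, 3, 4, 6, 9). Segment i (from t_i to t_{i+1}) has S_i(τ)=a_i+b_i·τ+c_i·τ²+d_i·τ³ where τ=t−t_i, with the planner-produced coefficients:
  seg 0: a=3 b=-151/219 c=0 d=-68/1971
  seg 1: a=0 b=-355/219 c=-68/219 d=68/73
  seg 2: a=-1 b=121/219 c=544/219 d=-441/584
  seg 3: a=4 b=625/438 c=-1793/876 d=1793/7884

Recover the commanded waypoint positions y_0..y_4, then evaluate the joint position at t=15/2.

y_0 = S_0(0) = a_0 = 3
y_1 = S_1(0) = a_1 = 0
y_2 = S_2(0) = a_2 = -1
y_3 = S_3(0) = a_3 = 4
y_4 = S_3(3) = -4
t_q=15/2 is in segment 3 (τ=3/2); S_3(τ)=5379/2336

y_0=3 y_1=0 y_2=-1 y_3=4 y_4=-4
S(15/2) = 5379/2336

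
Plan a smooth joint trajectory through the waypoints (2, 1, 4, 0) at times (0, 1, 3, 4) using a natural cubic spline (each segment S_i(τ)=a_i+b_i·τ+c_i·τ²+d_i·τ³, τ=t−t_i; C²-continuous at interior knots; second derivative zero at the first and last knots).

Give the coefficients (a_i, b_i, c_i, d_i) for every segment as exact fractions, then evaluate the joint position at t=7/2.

  seg 0: a=2 b=-29/16 c=0 d=13/16
  seg 1: a=1 b=5/8 c=39/16 d=-1
  seg 2: a=4 b=-13/8 c=-57/16 d=19/16
S(7/2) = 313/128

Δ: Δ0=-1, Δ1=3/2, Δ2=-4
row 1: diag=6, rhs=15; c'=1/3, d'=5/2
row 2: denom=6−2·1/3=16/3; d'=(-33−2·5/2)/(16/3)=-57/8
back: M2=-57/8
back: M1=5/2−1/3·-57/8=39/8
M: M0=0, M1=39/8, M2=-57/8, M3=0
seg 0: a=2, c=M0/2=0, d=(M1−M0)/(6·1)=13/16, b=Δ0−h0·(2M0+M1)/6=-29/16
seg 1: a=1, c=M1/2=39/16, d=(M2−M1)/(6·2)=-1, b=Δ1−h1·(2M1+M2)/6=5/8
seg 2: a=4, c=M2/2=-57/16, d=(M3−M2)/(6·1)=19/16, b=Δ2−h2·(2M2+M3)/6=-13/8
t_q=7/2 → seg 2, τ=1/2; S=4+-13/8·τ+-57/16·τ²+19/16·τ³=313/128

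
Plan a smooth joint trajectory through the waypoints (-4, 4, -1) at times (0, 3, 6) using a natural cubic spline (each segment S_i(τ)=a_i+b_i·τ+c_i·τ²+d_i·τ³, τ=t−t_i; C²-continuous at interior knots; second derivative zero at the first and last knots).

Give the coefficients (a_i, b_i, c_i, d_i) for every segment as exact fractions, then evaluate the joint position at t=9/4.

Δ: Δ0=8/3, Δ1=-5/3
row 1: diag=12, rhs=-26; c'=1/4, d'=-13/6
back: M1=-13/6
M: M0=0, M1=-13/6, M2=0
seg 0: a=-4, c=M0/2=0, d=(M1−M0)/(6·3)=-13/108, b=Δ0−h0·(2M0+M1)/6=15/4
seg 1: a=4, c=M1/2=-13/12, d=(M2−M1)/(6·3)=13/108, b=Δ1−h1·(2M1+M2)/6=1/2
t_q=9/4 → seg 0, τ=9/4; S=-4+15/4·τ+0·τ²+-13/108·τ³=785/256

  seg 0: a=-4 b=15/4 c=0 d=-13/108
  seg 1: a=4 b=1/2 c=-13/12 d=13/108
S(9/4) = 785/256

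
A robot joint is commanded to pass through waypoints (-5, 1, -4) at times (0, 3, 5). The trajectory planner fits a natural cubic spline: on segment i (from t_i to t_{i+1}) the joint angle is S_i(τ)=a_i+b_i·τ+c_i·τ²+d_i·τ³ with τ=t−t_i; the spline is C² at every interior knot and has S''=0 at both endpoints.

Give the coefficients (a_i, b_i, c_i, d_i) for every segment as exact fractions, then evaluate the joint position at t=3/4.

Δ: Δ0=2, Δ1=-5/2
row 1: diag=10, rhs=-27; c'=1/5, d'=-27/10
back: M1=-27/10
M: M0=0, M1=-27/10, M2=0
seg 0: a=-5, c=M0/2=0, d=(M1−M0)/(6·3)=-3/20, b=Δ0−h0·(2M0+M1)/6=67/20
seg 1: a=1, c=M1/2=-27/20, d=(M2−M1)/(6·2)=9/40, b=Δ1−h1·(2M1+M2)/6=-7/10
t_q=3/4 → seg 0, τ=3/4; S=-5+67/20·τ+0·τ²+-3/20·τ³=-653/256

  seg 0: a=-5 b=67/20 c=0 d=-3/20
  seg 1: a=1 b=-7/10 c=-27/20 d=9/40
S(3/4) = -653/256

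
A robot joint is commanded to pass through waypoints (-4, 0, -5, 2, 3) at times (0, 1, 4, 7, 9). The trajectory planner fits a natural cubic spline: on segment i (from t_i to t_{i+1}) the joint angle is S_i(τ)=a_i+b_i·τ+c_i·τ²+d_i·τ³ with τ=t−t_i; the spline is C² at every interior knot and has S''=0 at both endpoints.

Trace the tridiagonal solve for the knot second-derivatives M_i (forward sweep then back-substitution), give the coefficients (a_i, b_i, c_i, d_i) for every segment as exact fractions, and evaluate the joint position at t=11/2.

  seg 0: a=-4 b=7915/1596 c=0 d=-1531/1596
  seg 1: a=0 b=1661/798 c=-1531/532 d=2599/4788
  seg 2: a=-5 b=-845/1596 c=267/133 d=-1681/4788
  seg 3: a=2 b=1625/798 c=-613/532 d=613/3192
S(11/2) = -1497/608

Δ: Δ0=4, Δ1=-5/3, Δ2=7/3, Δ3=1/2
row 1: diag=8, rhs=-34; c'=3/8, d'=-17/4
row 2: denom=12−3·3/8=87/8; d'=(24−3·-17/4)/(87/8)=98/29
row 3: denom=10−3·8/29=266/29; d'=(-11−3·98/29)/(266/29)=-613/266
back: M3=-613/266
back: M2=98/29−8/29·-613/266=534/133
back: M1=-17/4−3/8·534/133=-1531/266
M: M0=0, M1=-1531/266, M2=534/133, M3=-613/266, M4=0
seg 0: a=-4, c=M0/2=0, d=(M1−M0)/(6·1)=-1531/1596, b=Δ0−h0·(2M0+M1)/6=7915/1596
seg 1: a=0, c=M1/2=-1531/532, d=(M2−M1)/(6·3)=2599/4788, b=Δ1−h1·(2M1+M2)/6=1661/798
seg 2: a=-5, c=M2/2=267/133, d=(M3−M2)/(6·3)=-1681/4788, b=Δ2−h2·(2M2+M3)/6=-845/1596
seg 3: a=2, c=M3/2=-613/532, d=(M4−M3)/(6·2)=613/3192, b=Δ3−h3·(2M3+M4)/6=1625/798
t_q=11/2 → seg 2, τ=3/2; S=-5+-845/1596·τ+267/133·τ²+-1681/4788·τ³=-1497/608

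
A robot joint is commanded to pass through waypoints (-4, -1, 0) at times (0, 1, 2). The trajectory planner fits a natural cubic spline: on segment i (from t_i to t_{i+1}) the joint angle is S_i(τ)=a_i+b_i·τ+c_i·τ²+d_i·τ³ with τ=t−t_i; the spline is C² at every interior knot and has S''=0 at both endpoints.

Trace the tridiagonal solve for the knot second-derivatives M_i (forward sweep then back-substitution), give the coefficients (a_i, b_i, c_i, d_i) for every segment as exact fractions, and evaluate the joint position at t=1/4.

Δ: Δ0=3, Δ1=1
row 1: diag=4, rhs=-12; c'=1/4, d'=-3
back: M1=-3
M: M0=0, M1=-3, M2=0
seg 0: a=-4, c=M0/2=0, d=(M1−M0)/(6·1)=-1/2, b=Δ0−h0·(2M0+M1)/6=7/2
seg 1: a=-1, c=M1/2=-3/2, d=(M2−M1)/(6·1)=1/2, b=Δ1−h1·(2M1+M2)/6=2
t_q=1/4 → seg 0, τ=1/4; S=-4+7/2·τ+0·τ²+-1/2·τ³=-401/128

  seg 0: a=-4 b=7/2 c=0 d=-1/2
  seg 1: a=-1 b=2 c=-3/2 d=1/2
S(1/4) = -401/128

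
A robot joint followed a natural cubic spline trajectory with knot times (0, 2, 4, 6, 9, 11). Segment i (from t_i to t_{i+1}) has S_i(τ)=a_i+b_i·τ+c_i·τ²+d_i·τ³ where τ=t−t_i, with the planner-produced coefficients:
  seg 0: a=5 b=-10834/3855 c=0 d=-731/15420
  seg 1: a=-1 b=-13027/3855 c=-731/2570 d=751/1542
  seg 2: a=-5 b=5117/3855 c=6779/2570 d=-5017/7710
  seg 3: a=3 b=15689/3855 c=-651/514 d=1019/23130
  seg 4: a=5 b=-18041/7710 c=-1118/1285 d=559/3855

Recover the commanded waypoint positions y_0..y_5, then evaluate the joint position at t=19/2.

y_0 = S_0(0) = a_0 = 5
y_1 = S_1(0) = a_1 = -1
y_2 = S_2(0) = a_2 = -5
y_3 = S_3(0) = a_3 = 3
y_4 = S_4(0) = a_4 = 5
y_5 = S_4(2) = -2
t_q=19/2 is in segment 4 (τ=1/2); S_4(τ)=37323/10280

y_0=5 y_1=-1 y_2=-5 y_3=3 y_4=5 y_5=-2
S(19/2) = 37323/10280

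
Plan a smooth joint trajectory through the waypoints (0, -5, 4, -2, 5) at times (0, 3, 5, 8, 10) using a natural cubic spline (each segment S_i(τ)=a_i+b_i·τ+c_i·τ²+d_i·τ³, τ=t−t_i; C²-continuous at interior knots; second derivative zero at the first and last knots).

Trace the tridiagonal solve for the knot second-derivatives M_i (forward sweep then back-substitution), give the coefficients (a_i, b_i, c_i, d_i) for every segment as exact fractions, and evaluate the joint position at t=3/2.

Δ: Δ0=-5/3, Δ1=9/2, Δ2=-2, Δ3=7/2
row 1: diag=10, rhs=37; c'=1/5, d'=37/10
row 2: denom=10−2·1/5=48/5; d'=(-39−2·37/10)/(48/5)=-29/6
row 3: denom=10−3·5/16=145/16; d'=(33−3·-29/6)/(145/16)=152/29
back: M3=152/29
back: M2=-29/6−5/16·152/29=-563/87
back: M1=37/10−1/5·-563/87=869/174
M: M0=0, M1=869/174, M2=-563/87, M3=152/29, M4=0
seg 0: a=0, c=M0/2=0, d=(M1−M0)/(6·3)=869/3132, b=Δ0−h0·(2M0+M1)/6=-483/116
seg 1: a=-5, c=M1/2=869/348, d=(M2−M1)/(6·2)=-665/696, b=Δ1−h1·(2M1+M2)/6=193/58
seg 2: a=4, c=M2/2=-563/174, d=(M3−M2)/(6·3)=1019/1566, b=Δ2−h2·(2M2+M3)/6=161/87
seg 3: a=-2, c=M3/2=76/29, d=(M4−M3)/(6·2)=-38/87, b=Δ3−h3·(2M3+M4)/6=1/174
t_q=3/2 → seg 0, τ=3/2; S=0+-483/116·τ+0·τ²+869/3132·τ³=-4927/928

  seg 0: a=0 b=-483/116 c=0 d=869/3132
  seg 1: a=-5 b=193/58 c=869/348 d=-665/696
  seg 2: a=4 b=161/87 c=-563/174 d=1019/1566
  seg 3: a=-2 b=1/174 c=76/29 d=-38/87
S(3/2) = -4927/928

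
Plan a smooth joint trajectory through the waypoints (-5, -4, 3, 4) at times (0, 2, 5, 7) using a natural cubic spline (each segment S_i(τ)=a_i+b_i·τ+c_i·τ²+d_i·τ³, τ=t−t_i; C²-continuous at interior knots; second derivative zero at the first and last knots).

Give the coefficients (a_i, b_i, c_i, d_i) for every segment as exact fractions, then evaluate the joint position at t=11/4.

  seg 0: a=-5 b=-1/42 c=0 d=11/84
  seg 1: a=-4 b=65/42 c=11/14 d=-11/63
  seg 2: a=3 b=65/42 c=-11/14 d=11/84
S(11/4) = -1107/448

Δ: Δ0=1/2, Δ1=7/3, Δ2=1/2
row 1: diag=10, rhs=11; c'=3/10, d'=11/10
row 2: denom=10−3·3/10=91/10; d'=(-11−3·11/10)/(91/10)=-11/7
back: M2=-11/7
back: M1=11/10−3/10·-11/7=11/7
M: M0=0, M1=11/7, M2=-11/7, M3=0
seg 0: a=-5, c=M0/2=0, d=(M1−M0)/(6·2)=11/84, b=Δ0−h0·(2M0+M1)/6=-1/42
seg 1: a=-4, c=M1/2=11/14, d=(M2−M1)/(6·3)=-11/63, b=Δ1−h1·(2M1+M2)/6=65/42
seg 2: a=3, c=M2/2=-11/14, d=(M3−M2)/(6·2)=11/84, b=Δ2−h2·(2M2+M3)/6=65/42
t_q=11/4 → seg 1, τ=3/4; S=-4+65/42·τ+11/14·τ²+-11/63·τ³=-1107/448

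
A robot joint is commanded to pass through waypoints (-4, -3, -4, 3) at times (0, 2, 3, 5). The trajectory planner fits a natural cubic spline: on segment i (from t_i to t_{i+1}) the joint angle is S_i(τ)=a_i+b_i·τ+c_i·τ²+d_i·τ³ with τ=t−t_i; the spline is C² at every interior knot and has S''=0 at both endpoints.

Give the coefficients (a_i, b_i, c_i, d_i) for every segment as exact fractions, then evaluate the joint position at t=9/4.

Δ: Δ0=1/2, Δ1=-1, Δ2=7/2
row 1: diag=6, rhs=-9; c'=1/6, d'=-3/2
row 2: denom=6−1·1/6=35/6; d'=(27−1·-3/2)/(35/6)=171/35
back: M2=171/35
back: M1=-3/2−1/6·171/35=-81/35
M: M0=0, M1=-81/35, M2=171/35, M3=0
seg 0: a=-4, c=M0/2=0, d=(M1−M0)/(6·2)=-27/140, b=Δ0−h0·(2M0+M1)/6=89/70
seg 1: a=-3, c=M1/2=-81/70, d=(M2−M1)/(6·1)=6/5, b=Δ1−h1·(2M1+M2)/6=-73/70
seg 2: a=-4, c=M2/2=171/70, d=(M3−M2)/(6·2)=-57/140, b=Δ2−h2·(2M2+M3)/6=17/70
t_q=9/4 → seg 1, τ=1/4; S=-3+-73/70·τ+-81/70·τ²+6/5·τ³=-116/35

  seg 0: a=-4 b=89/70 c=0 d=-27/140
  seg 1: a=-3 b=-73/70 c=-81/70 d=6/5
  seg 2: a=-4 b=17/70 c=171/70 d=-57/140
S(9/4) = -116/35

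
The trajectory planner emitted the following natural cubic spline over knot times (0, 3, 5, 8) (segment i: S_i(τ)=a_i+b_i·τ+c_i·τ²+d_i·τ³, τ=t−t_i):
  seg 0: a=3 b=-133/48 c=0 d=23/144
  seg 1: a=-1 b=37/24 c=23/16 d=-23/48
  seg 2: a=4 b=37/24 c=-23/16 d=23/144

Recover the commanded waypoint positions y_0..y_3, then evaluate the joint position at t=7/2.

y_0=3 y_1=-1 y_2=4 y_3=0
S(7/2) = 9/128

y_0 = S_0(0) = a_0 = 3
y_1 = S_1(0) = a_1 = -1
y_2 = S_2(0) = a_2 = 4
y_3 = S_2(3) = 0
t_q=7/2 is in segment 1 (τ=1/2); S_1(τ)=9/128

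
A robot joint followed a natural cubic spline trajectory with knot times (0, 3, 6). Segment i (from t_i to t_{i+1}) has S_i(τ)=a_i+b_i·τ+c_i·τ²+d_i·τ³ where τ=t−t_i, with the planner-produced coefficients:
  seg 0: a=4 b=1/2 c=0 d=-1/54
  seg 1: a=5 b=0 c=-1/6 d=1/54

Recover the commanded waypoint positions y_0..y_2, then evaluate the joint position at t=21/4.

y_0=4 y_1=5 y_2=4
S(21/4) = 559/128

y_0 = S_0(0) = a_0 = 4
y_1 = S_1(0) = a_1 = 5
y_2 = S_1(3) = 4
t_q=21/4 is in segment 1 (τ=9/4); S_1(τ)=559/128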